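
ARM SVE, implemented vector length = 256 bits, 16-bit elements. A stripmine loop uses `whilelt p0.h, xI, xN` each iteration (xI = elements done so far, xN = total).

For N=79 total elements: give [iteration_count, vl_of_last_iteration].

[iterations, last_vl] = [5, 15]

lane count: 256 div 16 = 16
79 elements at 16/iter → 5 passes, remainder 15 on the last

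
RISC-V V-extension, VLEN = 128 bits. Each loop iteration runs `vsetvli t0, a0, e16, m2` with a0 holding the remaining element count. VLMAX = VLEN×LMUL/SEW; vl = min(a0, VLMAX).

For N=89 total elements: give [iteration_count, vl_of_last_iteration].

VLMAX = VLEN×LMUL/SEW = 128×2/16 = 16
89 elements at 16/iter → 6 passes, remainder 9 on the last

[iterations, last_vl] = [6, 9]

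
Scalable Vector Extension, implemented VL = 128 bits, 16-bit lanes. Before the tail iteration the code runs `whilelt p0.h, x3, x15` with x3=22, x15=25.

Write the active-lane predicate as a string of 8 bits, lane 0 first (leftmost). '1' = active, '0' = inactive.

128-bit reg / 16-bit elem → 8 lanes
whilelt: lane j active iff 22+j < 25 → j < 3 → 3 active
bits (lane 0 leftmost): 11100000

predicate = 11100000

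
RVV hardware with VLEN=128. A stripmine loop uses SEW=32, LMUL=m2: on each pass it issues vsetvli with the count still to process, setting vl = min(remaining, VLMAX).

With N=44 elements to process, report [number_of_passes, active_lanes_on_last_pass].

lanes per group: 128·2/32 = 8
44 elements at 8/iter → 6 passes, remainder 4 on the last

[iterations, last_vl] = [6, 4]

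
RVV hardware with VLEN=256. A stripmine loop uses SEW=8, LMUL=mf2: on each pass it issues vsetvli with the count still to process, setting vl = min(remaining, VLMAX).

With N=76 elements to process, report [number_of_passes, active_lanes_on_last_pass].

lanes per group: 256·1/2/8 = 16
N=76: ⌈76/16⌉ = 5 iters; last vl = 76 − 4×16 = 12

[iterations, last_vl] = [5, 12]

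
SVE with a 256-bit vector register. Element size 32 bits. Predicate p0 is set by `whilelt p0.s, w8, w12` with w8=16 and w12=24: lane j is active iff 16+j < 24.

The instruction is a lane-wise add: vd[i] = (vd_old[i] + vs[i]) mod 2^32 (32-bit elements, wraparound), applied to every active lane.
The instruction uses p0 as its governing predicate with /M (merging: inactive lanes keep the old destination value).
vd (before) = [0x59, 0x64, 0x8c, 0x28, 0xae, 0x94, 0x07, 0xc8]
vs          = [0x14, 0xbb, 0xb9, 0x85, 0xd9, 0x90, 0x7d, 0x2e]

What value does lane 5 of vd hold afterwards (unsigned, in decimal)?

vd[5] = 292

256-bit reg / 32-bit elem → 8 lanes
active while 16+j < 24, i.e. j ∈ [0,8) capped at 8 ⇒ 8
lane  0: add(0x59,0x14) ⇒ 0x6d
lane  1: add(0x64,0xbb) ⇒ 0x11f
lane  2: add(0x8c,0xb9) ⇒ 0x145
lane  3: add(0x28,0x85) ⇒ 0xad
lane  4: add(0xae,0xd9) ⇒ 0x187
lane  5: add(0x94,0x90) ⇒ 0x124
lane  6: add(0x07,0x7d) ⇒ 0x84
lane  7: add(0xc8,0x2e) ⇒ 0xf6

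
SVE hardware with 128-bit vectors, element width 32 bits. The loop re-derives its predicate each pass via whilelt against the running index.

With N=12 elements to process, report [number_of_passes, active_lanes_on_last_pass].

lane count: 128 div 32 = 4
12 elements at 4/iter → 3 passes, remainder 4 on the last

[iterations, last_vl] = [3, 4]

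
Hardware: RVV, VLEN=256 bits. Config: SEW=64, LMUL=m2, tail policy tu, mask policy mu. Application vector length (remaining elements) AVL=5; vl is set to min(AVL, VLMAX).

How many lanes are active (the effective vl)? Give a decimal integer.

VLMAX = VLEN×LMUL/SEW = 256×2/64 = 8
AVL=5 ≤ VLMAX=8, so vl = 5

vl = 5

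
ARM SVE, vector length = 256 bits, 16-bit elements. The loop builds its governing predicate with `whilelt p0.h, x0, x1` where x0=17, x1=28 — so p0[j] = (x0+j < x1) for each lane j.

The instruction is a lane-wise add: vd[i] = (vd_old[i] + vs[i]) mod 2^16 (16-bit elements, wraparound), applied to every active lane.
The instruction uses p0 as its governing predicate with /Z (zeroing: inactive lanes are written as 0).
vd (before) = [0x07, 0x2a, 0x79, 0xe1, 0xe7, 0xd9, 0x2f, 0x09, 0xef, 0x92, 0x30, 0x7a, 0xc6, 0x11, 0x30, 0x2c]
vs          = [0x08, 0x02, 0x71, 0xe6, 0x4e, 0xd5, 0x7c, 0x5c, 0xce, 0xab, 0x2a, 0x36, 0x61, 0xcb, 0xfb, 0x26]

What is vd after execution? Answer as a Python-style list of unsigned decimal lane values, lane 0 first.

vd = [15, 44, 234, 455, 309, 430, 171, 101, 445, 317, 90, 0, 0, 0, 0, 0]

lane count: 256 div 16 = 16
p0[j] = (17+j < 28); true for j=0..10 → 11 lanes set
  i=0: add(0x07,0x08) → 15
  i=1: add(0x2a,0x02) → 44
  i=2: add(0x79,0x71) → 234
  i=3: add(0xe1,0xe6) → 455
  i=4: add(0xe7,0x4e) → 309
  i=5: add(0xd9,0xd5) → 430
  i=6: add(0x2f,0x7c) → 171
  i=7: add(0x09,0x5c) → 101
  i=8: add(0xef,0xce) → 445
  i=9: add(0x92,0xab) → 317
  i=10: add(0x30,0x2a) → 90
  i=11: tail/zero → 0
  i=12: tail/zero → 0
  i=13: tail/zero → 0
  i=14: tail/zero → 0
  i=15: tail/zero → 0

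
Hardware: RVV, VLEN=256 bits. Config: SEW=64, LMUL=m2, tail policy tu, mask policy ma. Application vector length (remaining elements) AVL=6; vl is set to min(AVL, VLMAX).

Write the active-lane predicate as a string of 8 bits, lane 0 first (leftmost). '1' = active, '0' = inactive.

VLMAX = (256 × 2) / 64 = 8 lanes
vl ← min(6, 8) = 6
bits (lane 0 leftmost): 11111100

predicate = 11111100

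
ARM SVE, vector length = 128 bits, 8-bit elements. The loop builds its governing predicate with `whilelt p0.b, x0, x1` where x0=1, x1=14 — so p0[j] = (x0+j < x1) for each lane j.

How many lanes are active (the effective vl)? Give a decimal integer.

128-bit reg / 8-bit elem → 16 lanes
active while 1+j < 14, i.e. j ∈ [0,13) capped at 16 ⇒ 13

vl = 13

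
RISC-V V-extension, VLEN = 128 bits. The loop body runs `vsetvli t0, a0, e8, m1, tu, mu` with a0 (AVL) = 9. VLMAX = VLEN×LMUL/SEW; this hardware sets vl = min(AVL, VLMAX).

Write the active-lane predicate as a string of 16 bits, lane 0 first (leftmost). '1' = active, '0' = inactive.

predicate = 1111111110000000

VLMAX = (128 × 1) / 8 = 16 lanes
vl = min(AVL, VLMAX) = min(9, 16) = 9
bits (lane 0 leftmost): 1111111110000000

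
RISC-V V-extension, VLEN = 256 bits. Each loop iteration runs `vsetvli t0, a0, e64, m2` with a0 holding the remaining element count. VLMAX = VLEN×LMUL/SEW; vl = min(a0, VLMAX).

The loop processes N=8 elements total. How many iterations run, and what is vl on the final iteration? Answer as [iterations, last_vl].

VLMAX = (256 × 2) / 64 = 8 lanes
iterations = ceil(8/8) = 1; final-pass vl = 8

[iterations, last_vl] = [1, 8]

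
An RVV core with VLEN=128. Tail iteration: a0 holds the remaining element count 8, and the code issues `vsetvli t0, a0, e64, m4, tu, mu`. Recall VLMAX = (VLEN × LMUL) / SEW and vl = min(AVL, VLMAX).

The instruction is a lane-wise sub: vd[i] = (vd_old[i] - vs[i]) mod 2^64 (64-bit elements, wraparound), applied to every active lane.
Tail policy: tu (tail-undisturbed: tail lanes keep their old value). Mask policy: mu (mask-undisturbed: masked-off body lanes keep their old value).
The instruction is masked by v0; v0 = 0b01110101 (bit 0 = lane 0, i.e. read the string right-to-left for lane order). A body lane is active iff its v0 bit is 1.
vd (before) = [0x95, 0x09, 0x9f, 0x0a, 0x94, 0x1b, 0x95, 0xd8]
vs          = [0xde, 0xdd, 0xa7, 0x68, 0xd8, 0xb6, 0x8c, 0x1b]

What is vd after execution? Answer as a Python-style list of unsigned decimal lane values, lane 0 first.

vd = [18446744073709551543, 9, 18446744073709551608, 10, 18446744073709551548, 18446744073709551461, 9, 216]

VLMAX = VLEN×LMUL/SEW = 128×4/64 = 8
vl ← min(8, 8) = 8
lane  0: sub(0x95,0xde) ⇒ 0xffffffffffffffb7
lane  1: mask-off/keep ⇒ 0x09
lane  2: sub(0x9f,0xa7) ⇒ 0xfffffffffffffff8
lane  3: mask-off/keep ⇒ 0x0a
lane  4: sub(0x94,0xd8) ⇒ 0xffffffffffffffbc
lane  5: sub(0x1b,0xb6) ⇒ 0xffffffffffffff65
lane  6: sub(0x95,0x8c) ⇒ 0x09
lane  7: mask-off/keep ⇒ 0xd8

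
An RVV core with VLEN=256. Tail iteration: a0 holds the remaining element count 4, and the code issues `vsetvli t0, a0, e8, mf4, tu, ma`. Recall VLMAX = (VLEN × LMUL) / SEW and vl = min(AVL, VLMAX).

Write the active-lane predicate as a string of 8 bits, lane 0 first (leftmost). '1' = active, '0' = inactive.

VLMAX = VLEN×LMUL/SEW = 256×1/4/8 = 8
vl = min(AVL, VLMAX) = min(4, 8) = 4
bits (lane 0 leftmost): 11110000

predicate = 11110000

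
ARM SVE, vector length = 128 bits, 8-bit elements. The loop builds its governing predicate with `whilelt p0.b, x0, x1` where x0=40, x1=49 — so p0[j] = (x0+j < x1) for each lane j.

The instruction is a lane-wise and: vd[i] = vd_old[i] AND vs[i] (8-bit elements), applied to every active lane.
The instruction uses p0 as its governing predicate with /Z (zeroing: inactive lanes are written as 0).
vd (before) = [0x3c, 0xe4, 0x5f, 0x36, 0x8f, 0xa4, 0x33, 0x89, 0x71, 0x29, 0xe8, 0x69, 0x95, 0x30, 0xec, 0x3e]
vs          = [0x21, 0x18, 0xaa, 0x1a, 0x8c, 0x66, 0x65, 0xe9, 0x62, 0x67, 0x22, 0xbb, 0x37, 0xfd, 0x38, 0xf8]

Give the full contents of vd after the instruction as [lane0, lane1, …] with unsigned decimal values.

vd = [32, 0, 10, 18, 140, 36, 33, 137, 96, 0, 0, 0, 0, 0, 0, 0]

lane count: 128 div 8 = 16
active while 40+j < 49, i.e. j ∈ [0,9) capped at 16 ⇒ 9
lane  0: and(0x3c,0x21) ⇒ 0x20
lane  1: and(0xe4,0x18) ⇒ 0x00
lane  2: and(0x5f,0xaa) ⇒ 0x0a
lane  3: and(0x36,0x1a) ⇒ 0x12
lane  4: and(0x8f,0x8c) ⇒ 0x8c
lane  5: and(0xa4,0x66) ⇒ 0x24
lane  6: and(0x33,0x65) ⇒ 0x21
lane  7: and(0x89,0xe9) ⇒ 0x89
lane  8: and(0x71,0x62) ⇒ 0x60
lane  9: tail/zero ⇒ 0x00
lane 10: tail/zero ⇒ 0x00
lane 11: tail/zero ⇒ 0x00
lane 12: tail/zero ⇒ 0x00
lane 13: tail/zero ⇒ 0x00
lane 14: tail/zero ⇒ 0x00
lane 15: tail/zero ⇒ 0x00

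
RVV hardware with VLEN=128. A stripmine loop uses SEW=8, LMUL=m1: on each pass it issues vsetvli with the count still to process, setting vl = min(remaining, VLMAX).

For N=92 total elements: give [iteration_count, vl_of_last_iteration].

[iterations, last_vl] = [6, 12]

lanes per group: 128·1/8 = 16
iterations = ceil(92/16) = 6; final-pass vl = 12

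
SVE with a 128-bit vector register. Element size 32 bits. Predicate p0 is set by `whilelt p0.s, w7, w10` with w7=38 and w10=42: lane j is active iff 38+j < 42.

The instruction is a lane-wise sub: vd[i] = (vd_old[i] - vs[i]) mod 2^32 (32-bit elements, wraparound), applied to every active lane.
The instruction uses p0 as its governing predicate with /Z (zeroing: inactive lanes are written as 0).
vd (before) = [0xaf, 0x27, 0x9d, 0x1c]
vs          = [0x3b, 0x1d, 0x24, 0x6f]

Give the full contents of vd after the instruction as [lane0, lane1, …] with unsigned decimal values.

register lanes = 128/32 = 4
p0[j] = (38+j < 42); true for j=0..3 → 4 lanes set
vd[0] sub(0xaf,0x3b) -> 0x74
vd[1] sub(0x27,0x1d) -> 0x0a
vd[2] sub(0x9d,0x24) -> 0x79
vd[3] sub(0x1c,0x6f) -> 0xffffffad

vd = [116, 10, 121, 4294967213]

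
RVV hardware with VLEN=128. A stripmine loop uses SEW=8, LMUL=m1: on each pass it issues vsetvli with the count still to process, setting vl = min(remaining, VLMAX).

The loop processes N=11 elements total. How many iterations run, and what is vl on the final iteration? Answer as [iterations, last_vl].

VLMAX = (128 × 1) / 8 = 16 lanes
iterations = ceil(11/16) = 1; final-pass vl = 11

[iterations, last_vl] = [1, 11]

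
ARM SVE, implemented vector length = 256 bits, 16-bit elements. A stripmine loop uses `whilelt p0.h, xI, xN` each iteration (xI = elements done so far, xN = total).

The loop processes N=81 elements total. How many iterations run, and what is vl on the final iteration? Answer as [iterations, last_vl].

256-bit reg / 16-bit elem → 16 lanes
81 elements at 16/iter → 6 passes, remainder 1 on the last

[iterations, last_vl] = [6, 1]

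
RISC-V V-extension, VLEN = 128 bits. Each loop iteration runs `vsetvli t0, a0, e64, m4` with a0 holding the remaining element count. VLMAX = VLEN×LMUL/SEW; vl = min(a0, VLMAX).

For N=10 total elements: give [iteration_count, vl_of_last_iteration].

[iterations, last_vl] = [2, 2]

VLMAX = (128 × 4) / 64 = 8 lanes
N=10: ⌈10/8⌉ = 2 iters; last vl = 10 − 1×8 = 2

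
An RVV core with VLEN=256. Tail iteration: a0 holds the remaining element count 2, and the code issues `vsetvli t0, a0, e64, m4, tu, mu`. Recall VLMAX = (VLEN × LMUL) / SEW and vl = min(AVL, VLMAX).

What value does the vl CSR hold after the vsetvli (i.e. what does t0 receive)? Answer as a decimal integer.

VLMAX = VLEN×LMUL/SEW = 256×4/64 = 16
vl = min(AVL, VLMAX) = min(2, 16) = 2

vl = 2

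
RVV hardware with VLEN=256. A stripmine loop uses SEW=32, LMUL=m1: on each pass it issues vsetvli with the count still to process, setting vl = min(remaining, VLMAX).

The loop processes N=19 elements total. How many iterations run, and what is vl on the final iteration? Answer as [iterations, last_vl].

VLMAX = VLEN×LMUL/SEW = 256×1/32 = 8
iterations = ceil(19/8) = 3; final-pass vl = 3

[iterations, last_vl] = [3, 3]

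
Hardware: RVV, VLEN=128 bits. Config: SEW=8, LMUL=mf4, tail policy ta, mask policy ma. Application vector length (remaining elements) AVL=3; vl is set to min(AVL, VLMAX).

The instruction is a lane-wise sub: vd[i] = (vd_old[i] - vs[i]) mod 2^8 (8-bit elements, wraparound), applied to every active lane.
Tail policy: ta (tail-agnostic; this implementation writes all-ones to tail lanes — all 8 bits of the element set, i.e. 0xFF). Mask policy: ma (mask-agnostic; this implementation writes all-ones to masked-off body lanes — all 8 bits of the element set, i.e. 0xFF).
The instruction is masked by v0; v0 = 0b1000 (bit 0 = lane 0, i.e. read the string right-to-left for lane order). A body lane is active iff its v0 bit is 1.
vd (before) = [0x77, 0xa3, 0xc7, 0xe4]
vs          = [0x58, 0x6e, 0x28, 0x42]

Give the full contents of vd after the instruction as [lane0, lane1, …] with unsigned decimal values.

VLMAX = (128 × 1/4) / 8 = 4 lanes
vl ← min(3, 4) = 3
lane  0: mask-off/ones ⇒ 0xff
lane  1: mask-off/ones ⇒ 0xff
lane  2: mask-off/ones ⇒ 0xff
lane  3: tail/ones ⇒ 0xff

vd = [255, 255, 255, 255]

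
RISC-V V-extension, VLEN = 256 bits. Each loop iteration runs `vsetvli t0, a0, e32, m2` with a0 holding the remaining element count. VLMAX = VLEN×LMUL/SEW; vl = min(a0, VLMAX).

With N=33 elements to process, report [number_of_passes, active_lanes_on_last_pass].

[iterations, last_vl] = [3, 1]

lanes per group: 256·2/32 = 16
N=33: ⌈33/16⌉ = 3 iters; last vl = 33 − 2×16 = 1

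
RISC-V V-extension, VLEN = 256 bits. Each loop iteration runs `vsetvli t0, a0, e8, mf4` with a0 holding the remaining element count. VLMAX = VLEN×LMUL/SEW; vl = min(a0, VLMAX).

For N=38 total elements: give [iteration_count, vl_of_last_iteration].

[iterations, last_vl] = [5, 6]

VLMAX = (256 × 1/4) / 8 = 8 lanes
iterations = ceil(38/8) = 5; final-pass vl = 6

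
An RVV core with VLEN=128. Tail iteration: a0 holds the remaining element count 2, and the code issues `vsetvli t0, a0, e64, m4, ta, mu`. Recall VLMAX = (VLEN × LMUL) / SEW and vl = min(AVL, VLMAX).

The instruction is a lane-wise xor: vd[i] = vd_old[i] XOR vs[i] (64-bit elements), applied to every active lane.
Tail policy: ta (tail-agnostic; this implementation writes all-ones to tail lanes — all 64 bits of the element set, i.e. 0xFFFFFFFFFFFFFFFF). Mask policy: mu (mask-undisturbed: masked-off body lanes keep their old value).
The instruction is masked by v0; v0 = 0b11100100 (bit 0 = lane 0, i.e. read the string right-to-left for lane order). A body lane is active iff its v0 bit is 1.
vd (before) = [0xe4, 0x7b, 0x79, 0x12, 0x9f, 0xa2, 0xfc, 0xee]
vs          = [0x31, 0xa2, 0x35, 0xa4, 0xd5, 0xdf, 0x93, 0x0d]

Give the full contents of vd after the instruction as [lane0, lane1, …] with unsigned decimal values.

vd = [228, 123, 18446744073709551615, 18446744073709551615, 18446744073709551615, 18446744073709551615, 18446744073709551615, 18446744073709551615]

lanes per group: 128·4/64 = 8
vl ← min(2, 8) = 2
[0] mask-off/keep = 0xe4
[1] mask-off/keep = 0x7b
[2] tail/ones = 0xffffffffffffffff
[3] tail/ones = 0xffffffffffffffff
[4] tail/ones = 0xffffffffffffffff
[5] tail/ones = 0xffffffffffffffff
[6] tail/ones = 0xffffffffffffffff
[7] tail/ones = 0xffffffffffffffff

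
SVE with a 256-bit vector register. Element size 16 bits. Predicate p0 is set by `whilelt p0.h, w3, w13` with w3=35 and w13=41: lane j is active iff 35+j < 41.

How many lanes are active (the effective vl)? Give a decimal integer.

vl = 6

register lanes = 256/16 = 16
p0[j] = (35+j < 41); true for j=0..5 → 6 lanes set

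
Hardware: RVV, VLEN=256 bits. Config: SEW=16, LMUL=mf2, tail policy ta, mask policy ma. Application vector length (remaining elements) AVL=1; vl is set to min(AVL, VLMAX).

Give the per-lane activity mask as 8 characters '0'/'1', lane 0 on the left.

predicate = 10000000

lanes per group: 256·1/2/16 = 8
AVL=1 ≤ VLMAX=8, so vl = 1
bits (lane 0 leftmost): 10000000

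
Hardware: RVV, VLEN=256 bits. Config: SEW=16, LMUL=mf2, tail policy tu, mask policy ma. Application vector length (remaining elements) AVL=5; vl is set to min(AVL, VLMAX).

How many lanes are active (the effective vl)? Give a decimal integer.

vl = 5

VLMAX = VLEN×LMUL/SEW = 256×1/2/16 = 8
AVL=5 ≤ VLMAX=8, so vl = 5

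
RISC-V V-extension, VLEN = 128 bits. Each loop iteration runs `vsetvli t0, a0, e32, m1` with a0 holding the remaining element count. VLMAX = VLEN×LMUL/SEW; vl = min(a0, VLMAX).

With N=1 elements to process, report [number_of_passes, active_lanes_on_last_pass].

[iterations, last_vl] = [1, 1]

lanes per group: 128·1/32 = 4
N=1: ⌈1/4⌉ = 1 iters; last vl = 1 − 0×4 = 1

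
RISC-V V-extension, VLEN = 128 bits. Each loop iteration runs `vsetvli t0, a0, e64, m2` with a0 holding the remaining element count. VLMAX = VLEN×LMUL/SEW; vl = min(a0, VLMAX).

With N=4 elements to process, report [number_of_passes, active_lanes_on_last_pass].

[iterations, last_vl] = [1, 4]

VLMAX = VLEN×LMUL/SEW = 128×2/64 = 4
iterations = ceil(4/4) = 1; final-pass vl = 4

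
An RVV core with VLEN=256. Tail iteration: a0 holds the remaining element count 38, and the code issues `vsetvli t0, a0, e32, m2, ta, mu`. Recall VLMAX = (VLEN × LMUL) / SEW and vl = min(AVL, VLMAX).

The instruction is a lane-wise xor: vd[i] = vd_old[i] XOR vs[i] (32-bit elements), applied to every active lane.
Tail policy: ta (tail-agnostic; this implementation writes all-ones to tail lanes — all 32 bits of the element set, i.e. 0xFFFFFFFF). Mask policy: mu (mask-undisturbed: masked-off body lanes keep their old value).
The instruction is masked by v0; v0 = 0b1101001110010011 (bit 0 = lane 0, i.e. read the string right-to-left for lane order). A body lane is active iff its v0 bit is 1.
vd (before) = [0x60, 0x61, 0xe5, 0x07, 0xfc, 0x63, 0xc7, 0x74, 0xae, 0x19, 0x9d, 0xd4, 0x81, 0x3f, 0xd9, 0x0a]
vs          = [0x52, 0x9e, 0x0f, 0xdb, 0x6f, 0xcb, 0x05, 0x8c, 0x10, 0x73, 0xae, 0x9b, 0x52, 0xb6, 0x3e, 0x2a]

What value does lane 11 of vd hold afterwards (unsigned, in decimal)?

vd[11] = 212

VLMAX = (256 × 2) / 32 = 16 lanes
vl ← min(38, 16) = 16
  i=0: xor(0x60,0x52) → 50
  i=1: xor(0x61,0x9e) → 255
  i=2: mask-off/keep → 229
  i=3: mask-off/keep → 7
  i=4: xor(0xfc,0x6f) → 147
  i=5: mask-off/keep → 99
  i=6: mask-off/keep → 199
  i=7: xor(0x74,0x8c) → 248
  i=8: xor(0xae,0x10) → 190
  i=9: xor(0x19,0x73) → 106
  i=10: mask-off/keep → 157
  i=11: mask-off/keep → 212
  i=12: xor(0x81,0x52) → 211
  i=13: mask-off/keep → 63
  i=14: xor(0xd9,0x3e) → 231
  i=15: xor(0x0a,0x2a) → 32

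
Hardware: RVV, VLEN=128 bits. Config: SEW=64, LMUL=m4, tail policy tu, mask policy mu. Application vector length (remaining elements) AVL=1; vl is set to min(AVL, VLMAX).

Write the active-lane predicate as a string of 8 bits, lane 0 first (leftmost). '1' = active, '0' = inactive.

VLMAX = (128 × 4) / 64 = 8 lanes
vl = min(AVL, VLMAX) = min(1, 8) = 1
bits (lane 0 leftmost): 10000000

predicate = 10000000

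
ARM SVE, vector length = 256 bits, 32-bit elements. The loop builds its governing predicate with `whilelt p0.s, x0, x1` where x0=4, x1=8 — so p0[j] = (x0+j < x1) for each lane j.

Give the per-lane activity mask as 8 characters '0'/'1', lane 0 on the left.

256-bit reg / 32-bit elem → 8 lanes
p0[j] = (4+j < 8); true for j=0..3 → 4 lanes set
bits (lane 0 leftmost): 11110000

predicate = 11110000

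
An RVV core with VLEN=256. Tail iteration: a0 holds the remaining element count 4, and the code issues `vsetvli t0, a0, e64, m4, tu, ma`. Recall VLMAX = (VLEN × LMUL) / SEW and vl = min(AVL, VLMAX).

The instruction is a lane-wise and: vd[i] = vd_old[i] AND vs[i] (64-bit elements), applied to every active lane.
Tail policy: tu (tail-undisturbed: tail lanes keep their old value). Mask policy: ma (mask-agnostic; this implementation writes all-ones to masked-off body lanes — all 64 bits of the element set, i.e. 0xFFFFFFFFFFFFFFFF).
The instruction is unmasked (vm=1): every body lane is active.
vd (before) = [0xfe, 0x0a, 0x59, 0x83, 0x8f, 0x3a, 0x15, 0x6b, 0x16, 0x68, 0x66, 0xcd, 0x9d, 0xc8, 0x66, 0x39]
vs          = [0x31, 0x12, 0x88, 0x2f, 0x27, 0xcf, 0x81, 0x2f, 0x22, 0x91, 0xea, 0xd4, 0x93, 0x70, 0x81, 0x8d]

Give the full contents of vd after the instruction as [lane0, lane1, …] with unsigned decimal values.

VLMAX = (256 × 4) / 64 = 16 lanes
AVL=4 ≤ VLMAX=16, so vl = 4
lane  0: and(0xfe,0x31) ⇒ 0x30
lane  1: and(0x0a,0x12) ⇒ 0x02
lane  2: and(0x59,0x88) ⇒ 0x08
lane  3: and(0x83,0x2f) ⇒ 0x03
lane  4: tail/keep ⇒ 0x8f
lane  5: tail/keep ⇒ 0x3a
lane  6: tail/keep ⇒ 0x15
lane  7: tail/keep ⇒ 0x6b
lane  8: tail/keep ⇒ 0x16
lane  9: tail/keep ⇒ 0x68
lane 10: tail/keep ⇒ 0x66
lane 11: tail/keep ⇒ 0xcd
lane 12: tail/keep ⇒ 0x9d
lane 13: tail/keep ⇒ 0xc8
lane 14: tail/keep ⇒ 0x66
lane 15: tail/keep ⇒ 0x39

vd = [48, 2, 8, 3, 143, 58, 21, 107, 22, 104, 102, 205, 157, 200, 102, 57]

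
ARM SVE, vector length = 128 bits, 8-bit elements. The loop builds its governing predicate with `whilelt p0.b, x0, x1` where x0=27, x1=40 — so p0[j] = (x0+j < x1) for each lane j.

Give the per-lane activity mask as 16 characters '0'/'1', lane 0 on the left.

register lanes = 128/8 = 16
whilelt: lane j active iff 27+j < 40 → j < 13 → 13 active
bits (lane 0 leftmost): 1111111111111000

predicate = 1111111111111000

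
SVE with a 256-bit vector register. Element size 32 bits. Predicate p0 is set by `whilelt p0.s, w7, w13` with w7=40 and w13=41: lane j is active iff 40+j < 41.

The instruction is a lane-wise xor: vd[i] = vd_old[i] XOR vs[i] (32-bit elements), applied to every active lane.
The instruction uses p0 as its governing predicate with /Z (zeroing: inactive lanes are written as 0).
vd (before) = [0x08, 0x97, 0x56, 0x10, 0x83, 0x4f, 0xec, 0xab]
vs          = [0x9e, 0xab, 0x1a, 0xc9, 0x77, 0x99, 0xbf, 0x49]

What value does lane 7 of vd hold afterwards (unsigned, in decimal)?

vd[7] = 0

256-bit reg / 32-bit elem → 8 lanes
whilelt: lane j active iff 40+j < 41 → j < 1 → 1 active
lane  0: xor(0x08,0x9e) ⇒ 0x96
lane  1: tail/zero ⇒ 0x00
lane  2: tail/zero ⇒ 0x00
lane  3: tail/zero ⇒ 0x00
lane  4: tail/zero ⇒ 0x00
lane  5: tail/zero ⇒ 0x00
lane  6: tail/zero ⇒ 0x00
lane  7: tail/zero ⇒ 0x00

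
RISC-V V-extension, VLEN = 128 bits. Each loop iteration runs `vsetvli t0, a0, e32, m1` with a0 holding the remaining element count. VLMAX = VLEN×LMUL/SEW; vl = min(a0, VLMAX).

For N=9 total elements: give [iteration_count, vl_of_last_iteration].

[iterations, last_vl] = [3, 1]

VLMAX = (128 × 1) / 32 = 4 lanes
9 elements at 4/iter → 3 passes, remainder 1 on the last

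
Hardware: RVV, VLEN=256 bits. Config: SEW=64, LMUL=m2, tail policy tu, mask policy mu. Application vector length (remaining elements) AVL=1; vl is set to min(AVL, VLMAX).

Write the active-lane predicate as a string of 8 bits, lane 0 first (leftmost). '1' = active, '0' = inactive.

predicate = 10000000

VLMAX = VLEN×LMUL/SEW = 256×2/64 = 8
vl = min(AVL, VLMAX) = min(1, 8) = 1
bits (lane 0 leftmost): 10000000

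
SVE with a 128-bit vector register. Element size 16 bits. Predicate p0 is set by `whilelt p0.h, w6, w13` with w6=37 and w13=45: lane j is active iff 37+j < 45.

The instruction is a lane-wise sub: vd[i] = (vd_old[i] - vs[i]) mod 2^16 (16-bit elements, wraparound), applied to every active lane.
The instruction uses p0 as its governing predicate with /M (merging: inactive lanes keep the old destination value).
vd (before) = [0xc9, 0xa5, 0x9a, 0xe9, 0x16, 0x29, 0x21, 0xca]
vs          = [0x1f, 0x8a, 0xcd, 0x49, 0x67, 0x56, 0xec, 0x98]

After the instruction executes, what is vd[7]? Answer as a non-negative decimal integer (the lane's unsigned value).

128-bit reg / 16-bit elem → 8 lanes
whilelt: lane j active iff 37+j < 45 → j < 8 → 8 active
[0] sub(0xc9,0x1f) = 0xaa
[1] sub(0xa5,0x8a) = 0x1b
[2] sub(0x9a,0xcd) = 0xffcd
[3] sub(0xe9,0x49) = 0xa0
[4] sub(0x16,0x67) = 0xffaf
[5] sub(0x29,0x56) = 0xffd3
[6] sub(0x21,0xec) = 0xff35
[7] sub(0xca,0x98) = 0x32

vd[7] = 50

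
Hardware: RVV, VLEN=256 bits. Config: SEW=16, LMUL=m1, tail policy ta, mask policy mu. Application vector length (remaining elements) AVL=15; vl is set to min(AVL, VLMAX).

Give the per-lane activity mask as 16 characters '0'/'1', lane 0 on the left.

lanes per group: 256·1/16 = 16
vl = min(AVL, VLMAX) = min(15, 16) = 15
bits (lane 0 leftmost): 1111111111111110

predicate = 1111111111111110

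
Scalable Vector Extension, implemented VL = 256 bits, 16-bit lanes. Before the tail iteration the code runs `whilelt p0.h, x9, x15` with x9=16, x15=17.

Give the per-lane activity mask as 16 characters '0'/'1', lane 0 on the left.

predicate = 1000000000000000

256-bit reg / 16-bit elem → 16 lanes
active while 16+j < 17, i.e. j ∈ [0,1) capped at 16 ⇒ 1
bits (lane 0 leftmost): 1000000000000000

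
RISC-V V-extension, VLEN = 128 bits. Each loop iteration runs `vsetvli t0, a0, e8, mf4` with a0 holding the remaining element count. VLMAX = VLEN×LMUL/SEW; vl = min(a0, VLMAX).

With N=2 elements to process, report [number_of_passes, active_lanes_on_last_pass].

lanes per group: 128·1/4/8 = 4
2 elements at 4/iter → 1 passes, remainder 2 on the last

[iterations, last_vl] = [1, 2]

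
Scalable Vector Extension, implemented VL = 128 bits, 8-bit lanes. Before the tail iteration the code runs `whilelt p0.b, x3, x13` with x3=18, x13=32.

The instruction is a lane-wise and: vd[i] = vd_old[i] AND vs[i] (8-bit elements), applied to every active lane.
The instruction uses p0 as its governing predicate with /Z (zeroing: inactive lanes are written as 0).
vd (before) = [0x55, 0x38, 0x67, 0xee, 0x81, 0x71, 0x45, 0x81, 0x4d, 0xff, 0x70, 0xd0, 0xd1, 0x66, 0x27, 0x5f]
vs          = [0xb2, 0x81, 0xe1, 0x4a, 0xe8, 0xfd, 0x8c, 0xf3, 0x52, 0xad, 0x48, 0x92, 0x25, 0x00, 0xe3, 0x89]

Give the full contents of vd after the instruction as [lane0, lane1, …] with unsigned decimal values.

vd = [16, 0, 97, 74, 128, 113, 4, 129, 64, 173, 64, 144, 1, 0, 0, 0]

register lanes = 128/8 = 16
whilelt: lane j active iff 18+j < 32 → j < 14 → 14 active
[0] and(0x55,0xb2) = 0x10
[1] and(0x38,0x81) = 0x00
[2] and(0x67,0xe1) = 0x61
[3] and(0xee,0x4a) = 0x4a
[4] and(0x81,0xe8) = 0x80
[5] and(0x71,0xfd) = 0x71
[6] and(0x45,0x8c) = 0x04
[7] and(0x81,0xf3) = 0x81
[8] and(0x4d,0x52) = 0x40
[9] and(0xff,0xad) = 0xad
[10] and(0x70,0x48) = 0x40
[11] and(0xd0,0x92) = 0x90
[12] and(0xd1,0x25) = 0x01
[13] and(0x66,0x00) = 0x00
[14] tail/zero = 0x00
[15] tail/zero = 0x00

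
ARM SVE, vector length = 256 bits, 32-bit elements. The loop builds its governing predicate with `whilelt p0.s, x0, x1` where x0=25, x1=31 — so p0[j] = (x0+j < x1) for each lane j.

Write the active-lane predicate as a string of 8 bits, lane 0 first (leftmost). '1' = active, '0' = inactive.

register lanes = 256/32 = 8
whilelt: lane j active iff 25+j < 31 → j < 6 → 6 active
bits (lane 0 leftmost): 11111100

predicate = 11111100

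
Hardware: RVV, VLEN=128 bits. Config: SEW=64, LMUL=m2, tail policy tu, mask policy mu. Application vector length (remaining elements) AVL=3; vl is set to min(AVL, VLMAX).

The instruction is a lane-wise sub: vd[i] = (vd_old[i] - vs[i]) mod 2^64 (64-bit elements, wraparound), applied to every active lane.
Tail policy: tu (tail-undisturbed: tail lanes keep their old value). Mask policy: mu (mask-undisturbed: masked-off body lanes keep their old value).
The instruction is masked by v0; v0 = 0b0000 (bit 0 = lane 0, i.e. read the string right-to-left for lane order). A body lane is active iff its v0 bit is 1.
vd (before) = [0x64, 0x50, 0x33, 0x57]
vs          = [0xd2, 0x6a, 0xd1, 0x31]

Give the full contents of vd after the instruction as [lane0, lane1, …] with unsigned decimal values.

lanes per group: 128·2/64 = 4
vl ← min(3, 4) = 3
[0] mask-off/keep = 0x64
[1] mask-off/keep = 0x50
[2] mask-off/keep = 0x33
[3] tail/keep = 0x57

vd = [100, 80, 51, 87]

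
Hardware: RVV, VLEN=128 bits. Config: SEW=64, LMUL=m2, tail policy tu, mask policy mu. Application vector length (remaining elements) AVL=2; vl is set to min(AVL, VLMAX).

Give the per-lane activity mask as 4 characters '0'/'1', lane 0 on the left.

predicate = 1100

VLMAX = VLEN×LMUL/SEW = 128×2/64 = 4
vl = min(AVL, VLMAX) = min(2, 4) = 2
bits (lane 0 leftmost): 1100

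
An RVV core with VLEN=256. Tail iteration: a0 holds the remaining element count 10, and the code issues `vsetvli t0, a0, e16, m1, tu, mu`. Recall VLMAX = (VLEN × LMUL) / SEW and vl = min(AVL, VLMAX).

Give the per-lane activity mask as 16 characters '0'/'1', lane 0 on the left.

VLMAX = (256 × 1) / 16 = 16 lanes
vl = min(AVL, VLMAX) = min(10, 16) = 10
bits (lane 0 leftmost): 1111111111000000

predicate = 1111111111000000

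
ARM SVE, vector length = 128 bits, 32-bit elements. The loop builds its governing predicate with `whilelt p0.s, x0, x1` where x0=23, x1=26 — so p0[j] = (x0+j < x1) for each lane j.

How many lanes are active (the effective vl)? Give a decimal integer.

128-bit reg / 32-bit elem → 4 lanes
p0[j] = (23+j < 26); true for j=0..2 → 3 lanes set

vl = 3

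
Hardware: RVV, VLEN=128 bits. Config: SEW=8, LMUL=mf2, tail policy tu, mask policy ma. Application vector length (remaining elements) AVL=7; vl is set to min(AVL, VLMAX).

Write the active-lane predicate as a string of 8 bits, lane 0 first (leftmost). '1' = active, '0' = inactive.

predicate = 11111110

VLMAX = VLEN×LMUL/SEW = 128×1/2/8 = 8
vl ← min(7, 8) = 7
bits (lane 0 leftmost): 11111110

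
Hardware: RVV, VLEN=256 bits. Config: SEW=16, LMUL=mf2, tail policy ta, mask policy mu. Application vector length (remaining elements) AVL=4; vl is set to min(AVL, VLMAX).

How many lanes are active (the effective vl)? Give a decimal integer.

VLMAX = (256 × 1/2) / 16 = 8 lanes
vl = min(AVL, VLMAX) = min(4, 8) = 4

vl = 4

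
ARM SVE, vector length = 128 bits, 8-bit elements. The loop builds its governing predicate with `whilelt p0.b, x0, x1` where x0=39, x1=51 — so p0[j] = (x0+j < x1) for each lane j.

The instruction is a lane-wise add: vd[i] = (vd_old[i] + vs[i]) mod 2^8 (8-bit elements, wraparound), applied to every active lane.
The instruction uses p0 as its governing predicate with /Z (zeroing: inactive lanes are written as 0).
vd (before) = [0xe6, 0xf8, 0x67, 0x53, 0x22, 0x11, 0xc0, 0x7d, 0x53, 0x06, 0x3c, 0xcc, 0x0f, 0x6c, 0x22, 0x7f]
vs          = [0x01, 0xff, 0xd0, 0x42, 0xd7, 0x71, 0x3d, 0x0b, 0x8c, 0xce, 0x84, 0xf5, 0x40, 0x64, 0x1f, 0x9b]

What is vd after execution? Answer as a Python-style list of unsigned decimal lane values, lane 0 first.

lane count: 128 div 8 = 16
whilelt: lane j active iff 39+j < 51 → j < 12 → 12 active
  i=0: add(0xe6,0x01) → 231
  i=1: add(0xf8,0xff) → 247
  i=2: add(0x67,0xd0) → 55
  i=3: add(0x53,0x42) → 149
  i=4: add(0x22,0xd7) → 249
  i=5: add(0x11,0x71) → 130
  i=6: add(0xc0,0x3d) → 253
  i=7: add(0x7d,0x0b) → 136
  i=8: add(0x53,0x8c) → 223
  i=9: add(0x06,0xce) → 212
  i=10: add(0x3c,0x84) → 192
  i=11: add(0xcc,0xf5) → 193
  i=12: tail/zero → 0
  i=13: tail/zero → 0
  i=14: tail/zero → 0
  i=15: tail/zero → 0

vd = [231, 247, 55, 149, 249, 130, 253, 136, 223, 212, 192, 193, 0, 0, 0, 0]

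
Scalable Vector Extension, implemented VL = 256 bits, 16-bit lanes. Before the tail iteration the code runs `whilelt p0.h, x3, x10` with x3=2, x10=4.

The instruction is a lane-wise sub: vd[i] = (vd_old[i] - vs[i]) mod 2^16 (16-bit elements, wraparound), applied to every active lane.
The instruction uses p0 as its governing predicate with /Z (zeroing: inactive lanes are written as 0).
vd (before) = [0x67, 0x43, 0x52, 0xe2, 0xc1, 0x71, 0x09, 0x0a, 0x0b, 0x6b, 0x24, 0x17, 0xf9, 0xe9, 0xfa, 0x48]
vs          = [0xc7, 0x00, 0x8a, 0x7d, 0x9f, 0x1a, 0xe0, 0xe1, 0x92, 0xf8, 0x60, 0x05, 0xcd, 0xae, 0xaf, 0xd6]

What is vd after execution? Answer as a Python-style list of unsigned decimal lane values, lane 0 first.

register lanes = 256/16 = 16
active while 2+j < 4, i.e. j ∈ [0,2) capped at 16 ⇒ 2
[0] sub(0x67,0xc7) = 0xffa0
[1] sub(0x43,0x00) = 0x43
[2] tail/zero = 0x00
[3] tail/zero = 0x00
[4] tail/zero = 0x00
[5] tail/zero = 0x00
[6] tail/zero = 0x00
[7] tail/zero = 0x00
[8] tail/zero = 0x00
[9] tail/zero = 0x00
[10] tail/zero = 0x00
[11] tail/zero = 0x00
[12] tail/zero = 0x00
[13] tail/zero = 0x00
[14] tail/zero = 0x00
[15] tail/zero = 0x00

vd = [65440, 67, 0, 0, 0, 0, 0, 0, 0, 0, 0, 0, 0, 0, 0, 0]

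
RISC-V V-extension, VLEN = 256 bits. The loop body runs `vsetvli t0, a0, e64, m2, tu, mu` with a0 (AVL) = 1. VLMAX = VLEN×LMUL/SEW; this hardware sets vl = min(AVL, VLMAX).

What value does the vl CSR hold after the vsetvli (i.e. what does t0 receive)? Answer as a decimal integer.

VLMAX = VLEN×LMUL/SEW = 256×2/64 = 8
AVL=1 ≤ VLMAX=8, so vl = 1

vl = 1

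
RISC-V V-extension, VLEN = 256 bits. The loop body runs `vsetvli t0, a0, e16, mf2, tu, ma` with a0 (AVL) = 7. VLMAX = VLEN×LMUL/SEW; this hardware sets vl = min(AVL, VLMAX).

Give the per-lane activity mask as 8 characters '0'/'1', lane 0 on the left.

VLMAX = (256 × 1/2) / 16 = 8 lanes
vl ← min(7, 8) = 7
bits (lane 0 leftmost): 11111110

predicate = 11111110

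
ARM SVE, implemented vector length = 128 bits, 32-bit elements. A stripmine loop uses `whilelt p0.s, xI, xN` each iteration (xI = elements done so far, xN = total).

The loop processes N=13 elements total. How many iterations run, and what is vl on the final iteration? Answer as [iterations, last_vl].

register lanes = 128/32 = 4
iterations = ceil(13/4) = 4; final-pass vl = 1

[iterations, last_vl] = [4, 1]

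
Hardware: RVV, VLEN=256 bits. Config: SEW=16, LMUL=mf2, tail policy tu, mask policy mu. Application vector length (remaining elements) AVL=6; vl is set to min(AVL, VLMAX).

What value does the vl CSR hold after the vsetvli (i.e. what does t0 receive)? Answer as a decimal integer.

vl = 6

lanes per group: 256·1/2/16 = 8
AVL=6 ≤ VLMAX=8, so vl = 6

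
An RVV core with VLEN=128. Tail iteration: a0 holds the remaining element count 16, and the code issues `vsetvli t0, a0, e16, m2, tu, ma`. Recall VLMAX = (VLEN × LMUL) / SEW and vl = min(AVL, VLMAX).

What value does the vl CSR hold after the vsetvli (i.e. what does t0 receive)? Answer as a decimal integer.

vl = 16

VLMAX = (128 × 2) / 16 = 16 lanes
AVL=16 ≤ VLMAX=16, so vl = 16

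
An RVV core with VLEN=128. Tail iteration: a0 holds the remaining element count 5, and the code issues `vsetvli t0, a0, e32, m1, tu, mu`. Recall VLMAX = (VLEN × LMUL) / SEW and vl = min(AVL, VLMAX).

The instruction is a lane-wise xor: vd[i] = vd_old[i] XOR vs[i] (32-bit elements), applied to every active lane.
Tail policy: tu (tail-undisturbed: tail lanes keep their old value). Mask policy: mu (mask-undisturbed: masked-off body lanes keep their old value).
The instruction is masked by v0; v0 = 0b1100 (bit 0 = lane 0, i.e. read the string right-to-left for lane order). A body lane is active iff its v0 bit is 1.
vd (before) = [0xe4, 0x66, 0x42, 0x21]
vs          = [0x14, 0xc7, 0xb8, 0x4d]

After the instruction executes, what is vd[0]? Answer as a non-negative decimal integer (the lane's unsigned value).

vd[0] = 228

VLMAX = VLEN×LMUL/SEW = 128×1/32 = 4
vl = min(AVL, VLMAX) = min(5, 4) = 4
[0] mask-off/keep = 0xe4
[1] mask-off/keep = 0x66
[2] xor(0x42,0xb8) = 0xfa
[3] xor(0x21,0x4d) = 0x6c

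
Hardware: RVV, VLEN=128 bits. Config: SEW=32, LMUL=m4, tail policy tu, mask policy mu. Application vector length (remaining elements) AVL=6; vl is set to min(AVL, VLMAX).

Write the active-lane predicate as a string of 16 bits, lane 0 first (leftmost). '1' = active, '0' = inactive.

lanes per group: 128·4/32 = 16
AVL=6 ≤ VLMAX=16, so vl = 6
bits (lane 0 leftmost): 1111110000000000

predicate = 1111110000000000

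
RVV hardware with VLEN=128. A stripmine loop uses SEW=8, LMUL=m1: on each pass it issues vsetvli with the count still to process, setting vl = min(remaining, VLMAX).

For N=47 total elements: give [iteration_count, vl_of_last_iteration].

[iterations, last_vl] = [3, 15]

lanes per group: 128·1/8 = 16
iterations = ceil(47/16) = 3; final-pass vl = 15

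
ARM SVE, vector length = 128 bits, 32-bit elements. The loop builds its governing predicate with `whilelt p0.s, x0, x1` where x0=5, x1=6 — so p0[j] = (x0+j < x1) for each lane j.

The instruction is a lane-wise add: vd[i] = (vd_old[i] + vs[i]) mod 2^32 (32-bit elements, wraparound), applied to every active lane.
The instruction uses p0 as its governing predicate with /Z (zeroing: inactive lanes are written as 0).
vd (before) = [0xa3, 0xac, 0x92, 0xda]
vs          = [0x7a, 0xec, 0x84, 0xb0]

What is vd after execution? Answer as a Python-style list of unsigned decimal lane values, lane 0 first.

lane count: 128 div 32 = 4
active while 5+j < 6, i.e. j ∈ [0,1) capped at 4 ⇒ 1
vd[0] add(0xa3,0x7a) -> 0x11d
vd[1] tail/zero -> 0x00
vd[2] tail/zero -> 0x00
vd[3] tail/zero -> 0x00

vd = [285, 0, 0, 0]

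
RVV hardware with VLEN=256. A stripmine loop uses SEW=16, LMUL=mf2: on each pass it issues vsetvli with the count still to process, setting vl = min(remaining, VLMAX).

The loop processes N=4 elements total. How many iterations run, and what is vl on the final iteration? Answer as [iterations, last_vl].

[iterations, last_vl] = [1, 4]

VLMAX = VLEN×LMUL/SEW = 256×1/2/16 = 8
N=4: ⌈4/8⌉ = 1 iters; last vl = 4 − 0×8 = 4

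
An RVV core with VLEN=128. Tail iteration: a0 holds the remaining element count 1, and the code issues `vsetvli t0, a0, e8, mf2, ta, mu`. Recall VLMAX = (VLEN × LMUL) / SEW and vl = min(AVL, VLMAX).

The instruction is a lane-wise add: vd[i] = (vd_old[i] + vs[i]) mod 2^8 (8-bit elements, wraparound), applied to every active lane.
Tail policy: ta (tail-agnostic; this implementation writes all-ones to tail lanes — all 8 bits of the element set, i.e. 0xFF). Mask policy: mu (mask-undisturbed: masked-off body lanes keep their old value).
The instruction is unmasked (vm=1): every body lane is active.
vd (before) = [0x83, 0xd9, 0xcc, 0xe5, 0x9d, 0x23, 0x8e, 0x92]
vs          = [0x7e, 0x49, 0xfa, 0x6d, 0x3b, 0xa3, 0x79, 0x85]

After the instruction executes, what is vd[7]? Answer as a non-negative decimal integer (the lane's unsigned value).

lanes per group: 128·1/2/8 = 8
vl ← min(1, 8) = 1
  i=0: add(0x83,0x7e) → 1
  i=1: tail/ones → 255
  i=2: tail/ones → 255
  i=3: tail/ones → 255
  i=4: tail/ones → 255
  i=5: tail/ones → 255
  i=6: tail/ones → 255
  i=7: tail/ones → 255

vd[7] = 255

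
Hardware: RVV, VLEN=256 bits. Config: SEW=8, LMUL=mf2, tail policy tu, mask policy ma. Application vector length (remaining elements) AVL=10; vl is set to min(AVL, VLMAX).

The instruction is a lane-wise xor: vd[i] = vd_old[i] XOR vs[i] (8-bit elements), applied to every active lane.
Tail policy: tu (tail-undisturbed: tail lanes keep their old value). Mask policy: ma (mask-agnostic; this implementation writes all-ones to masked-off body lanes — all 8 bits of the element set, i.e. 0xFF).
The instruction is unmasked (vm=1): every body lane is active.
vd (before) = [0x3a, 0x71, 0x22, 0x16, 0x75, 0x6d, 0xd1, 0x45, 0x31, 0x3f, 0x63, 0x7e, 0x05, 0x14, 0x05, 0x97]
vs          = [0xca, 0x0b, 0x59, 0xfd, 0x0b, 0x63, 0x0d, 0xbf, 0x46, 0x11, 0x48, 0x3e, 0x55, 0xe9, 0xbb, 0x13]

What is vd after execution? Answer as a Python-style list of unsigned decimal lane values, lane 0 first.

VLMAX = VLEN×LMUL/SEW = 256×1/2/8 = 16
vl ← min(10, 16) = 10
vd[0] xor(0x3a,0xca) -> 0xf0
vd[1] xor(0x71,0x0b) -> 0x7a
vd[2] xor(0x22,0x59) -> 0x7b
vd[3] xor(0x16,0xfd) -> 0xeb
vd[4] xor(0x75,0x0b) -> 0x7e
vd[5] xor(0x6d,0x63) -> 0x0e
vd[6] xor(0xd1,0x0d) -> 0xdc
vd[7] xor(0x45,0xbf) -> 0xfa
vd[8] xor(0x31,0x46) -> 0x77
vd[9] xor(0x3f,0x11) -> 0x2e
vd[10] tail/keep -> 0x63
vd[11] tail/keep -> 0x7e
vd[12] tail/keep -> 0x05
vd[13] tail/keep -> 0x14
vd[14] tail/keep -> 0x05
vd[15] tail/keep -> 0x97

vd = [240, 122, 123, 235, 126, 14, 220, 250, 119, 46, 99, 126, 5, 20, 5, 151]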